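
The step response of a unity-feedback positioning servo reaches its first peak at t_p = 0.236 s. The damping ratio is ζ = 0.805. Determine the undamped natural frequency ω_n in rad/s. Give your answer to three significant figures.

ω_n ≈ 22.4 rad/s

Peak time t_p = π/ω_d, so ω_d = π/t_p = π/0.236 = 13.3 rad/s.
ω_n = ω_d/√(1−ζ²) = 13.3/√0.352 = 22.4 rad/s.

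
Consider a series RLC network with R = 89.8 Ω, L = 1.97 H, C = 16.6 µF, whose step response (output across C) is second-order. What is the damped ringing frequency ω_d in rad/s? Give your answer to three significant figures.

ω_d ≈ 173 rad/s

For a series RLC circuit (capacitor voltage as output), ω_n = 1/√(LC) = 1/√(1.97 H · 16.6 µF) = 175 rad/s.
ζ = (R/2)·√(C/L) = (89.8/2)·√(16.6 µF/1.97 H) = 0.130.
ω_d = 175·√(1 − 0.130²) = 173 rad/s.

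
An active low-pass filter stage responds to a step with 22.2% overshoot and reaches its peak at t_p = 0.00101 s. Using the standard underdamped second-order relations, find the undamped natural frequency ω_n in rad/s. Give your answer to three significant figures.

From the overshoot, ζ = −ln(OS)/√(π²+ln²(OS)) = 0.432.
t_p = π/ω_d ⇒ ω_d = 3110 rad/s; then ω_n = ω_d/√(1−ζ²) = 3450 rad/s.

ω_n ≈ 3450 rad/s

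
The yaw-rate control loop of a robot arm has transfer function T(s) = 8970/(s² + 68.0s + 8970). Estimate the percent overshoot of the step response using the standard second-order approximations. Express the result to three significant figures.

Comparing the denominator to s² + 2ζω_n s + ω_n²: ω_n = √8970 = 94.7 rad/s, and 2ζω_n = 68.0 so ζ = 68.0/(2·94.7) = 0.359.
%OS = 100 e^{−πζ/√(1−ζ²)} with ζ = 0.359 gives 29.9%.

%OS ≈ 29.9%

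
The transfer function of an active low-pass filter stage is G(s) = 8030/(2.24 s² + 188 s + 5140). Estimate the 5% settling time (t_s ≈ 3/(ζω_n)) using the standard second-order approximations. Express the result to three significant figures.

Dividing through by 2.24: denominator becomes s² + 83.93 s + 2295.
So ω_n = √2295 = 47.9 rad/s and ζ = 83.93/(2·47.9) = 0.876.
t_s ≈ 3/(ζω_n) = 0.0715 s.

t_s ≈ 0.0715 s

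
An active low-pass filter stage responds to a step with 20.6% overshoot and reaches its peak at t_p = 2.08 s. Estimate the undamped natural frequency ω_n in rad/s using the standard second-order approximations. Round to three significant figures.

ζ from %OS: ζ = |ln 0.206|/√(π²+ln²0.206) = 0.449.
t_p = π/ω_d ⇒ ω_d = 1.51 rad/s; then ω_n = ω_d/√(1−ζ²) = 1.69 rad/s.

ω_n ≈ 1.69 rad/s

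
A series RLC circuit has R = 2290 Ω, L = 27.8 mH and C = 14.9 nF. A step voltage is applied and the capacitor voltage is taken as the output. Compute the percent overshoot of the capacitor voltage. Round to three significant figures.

%OS ≈ 0.799%

For a series RLC circuit (capacitor voltage as output), ω_n = 1/√(LC) = 1/√(27.8 mH · 14.9 nF) = 49100 rad/s.
ζ = (R/2)·√(C/L) = (2290/2)·√(14.9 nF/27.8 mH) = 0.838.
Overshoot: exp(−π·0.838/√(1−0.838²)) = 0.00799, i.e. 0.799%.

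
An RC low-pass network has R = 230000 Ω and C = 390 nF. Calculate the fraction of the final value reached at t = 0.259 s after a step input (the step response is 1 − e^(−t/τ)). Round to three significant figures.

y/y_∞ ≈ 0.944

τ = RC = 230000 × 390 nF = 0.0897 s.
y(t)/y_∞ = 1 − e^(−t/τ) = 1 − e^(−0.259/0.0897) = 1 − e^(−2.89) = 0.944.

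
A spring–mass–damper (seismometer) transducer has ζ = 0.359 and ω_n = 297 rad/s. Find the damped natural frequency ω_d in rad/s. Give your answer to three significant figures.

ω_d = ω_n√(1−ζ²) = 297·√0.871 = 277 rad/s.

ω_d ≈ 277 rad/s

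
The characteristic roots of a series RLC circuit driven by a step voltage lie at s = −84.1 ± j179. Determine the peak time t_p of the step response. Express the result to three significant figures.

t_p ≈ 0.0176 s

t_p = π/ω_d with ω_d = 179 (the imaginary part), so t_p = 0.0176 s.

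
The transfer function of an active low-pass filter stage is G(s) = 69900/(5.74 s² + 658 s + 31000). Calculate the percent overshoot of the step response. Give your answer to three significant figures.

Dividing through by 5.74: denominator becomes s² + 114.6 s + 5401.
So ω_n = √5401 = 73.5 rad/s and ζ = 114.6/(2·73.5) = 0.780.
%OS = 100·exp(−πζ/√(1−ζ²)) = 1.99%.

%OS ≈ 1.99%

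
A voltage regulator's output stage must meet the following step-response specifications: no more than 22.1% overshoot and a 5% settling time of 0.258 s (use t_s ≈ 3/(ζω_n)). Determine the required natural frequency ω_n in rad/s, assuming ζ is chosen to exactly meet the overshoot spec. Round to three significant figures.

From %OS = 100·exp(−πζ/√(1−ζ²)), invert to get ζ = −ln(OS)/√(π² + ln²(OS)) with OS = 0.221.
−ln 0.221 = 1.510, so ζ = 1.510/√(π² + 2.279) = 0.433.
From t_s ≈ 3/(ζω_n): ω_n = 3/(ζ·t_s) = 3/(0.433·0.258) = 26.8 rad/s.

ω_n ≈ 26.8 rad/s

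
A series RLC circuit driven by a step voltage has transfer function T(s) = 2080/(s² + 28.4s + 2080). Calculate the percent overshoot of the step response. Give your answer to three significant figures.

Comparing the denominator to s² + 2ζω_n s + ω_n²: ω_n = √2080 = 45.6 rad/s, and 2ζω_n = 28.4 so ζ = 28.4/(2·45.6) = 0.311.
%OS = 100 e^{−πζ/√(1−ζ²)} with ζ = 0.311 gives 35.7%.

%OS ≈ 35.7%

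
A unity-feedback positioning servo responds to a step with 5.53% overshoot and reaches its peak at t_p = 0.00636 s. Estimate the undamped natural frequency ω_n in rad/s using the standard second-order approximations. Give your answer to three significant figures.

The overshoot fixes ζ = −ln(OS)/√(π²+ln²(OS)) = 0.678.
t_p = π/ω_d ⇒ ω_d = 494 rad/s; then ω_n = ω_d/√(1−ζ²) = 672 rad/s.

ω_n ≈ 672 rad/s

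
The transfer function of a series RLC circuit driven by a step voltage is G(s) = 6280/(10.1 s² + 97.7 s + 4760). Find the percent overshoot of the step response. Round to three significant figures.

Dividing through by 10.1: denominator becomes s² + 9.673 s + 471.3.
So ω_n = √471.3 = 21.7 rad/s and ζ = 9.673/(2·21.7) = 0.223.
Overshoot: exp(−π·0.223/√(1−0.223²)) = 0.488, i.e. 48.8%.

%OS ≈ 48.8%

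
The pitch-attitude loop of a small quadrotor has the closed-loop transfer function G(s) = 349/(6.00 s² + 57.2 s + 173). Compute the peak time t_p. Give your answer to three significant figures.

t_p ≈ 1.27 s

Dividing through by 6.00: denominator becomes s² + 9.533 s + 28.83.
So ω_n = √28.83 = 5.37 rad/s and ζ = 9.533/(2·5.37) = 0.888.
The damped frequency ω_d = ω_n√(1−ζ²) = 2.47 rad/s. t_p = π/ω_d = 1.27 s.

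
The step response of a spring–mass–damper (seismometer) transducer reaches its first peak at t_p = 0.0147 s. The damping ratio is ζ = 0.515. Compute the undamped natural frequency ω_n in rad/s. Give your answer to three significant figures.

ω_n ≈ 249 rad/s

Peak time t_p = π/ω_d, so ω_d = π/t_p = π/0.0147 = 214 rad/s.
ω_n = ω_d/√(1−ζ²) = 214/√0.735 = 249 rad/s.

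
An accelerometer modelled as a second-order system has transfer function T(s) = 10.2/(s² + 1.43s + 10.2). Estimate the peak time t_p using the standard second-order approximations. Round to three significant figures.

Comparing the denominator to s² + 2ζω_n s + ω_n²: ω_n = √10.2 = 3.19 rad/s, and 2ζω_n = 1.43 so ζ = 1.43/(2·3.19) = 0.224.
The damped frequency ω_d = ω_n√(1−ζ²) = 3.11 rad/s. Then t_p = π/ω_d = 1.01 s.

t_p ≈ 1.01 s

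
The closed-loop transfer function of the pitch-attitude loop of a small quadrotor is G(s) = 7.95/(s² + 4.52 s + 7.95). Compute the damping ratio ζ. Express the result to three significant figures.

ζ ≈ 0.802

ω_n = √7.95 = 2.82 rad/s; ζ = 4.52/(2·2.82) = 0.802.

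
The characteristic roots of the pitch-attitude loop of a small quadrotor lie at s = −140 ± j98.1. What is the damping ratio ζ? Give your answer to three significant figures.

ζ ≈ 0.819

The poles are at −σ ± jω_d with σ = 140 and ω_d = 98.1, so ω_n = √(σ²+ω_d²) = 171 rad/s and ζ = σ/ω_n = 0.819.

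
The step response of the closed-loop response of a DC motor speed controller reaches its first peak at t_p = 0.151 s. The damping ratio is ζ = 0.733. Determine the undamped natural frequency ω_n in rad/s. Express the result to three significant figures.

ω_n ≈ 30.6 rad/s

Peak time t_p = π/ω_d, so ω_d = π/t_p = π/0.151 = 20.8 rad/s.
ω_n = ω_d/√(1−ζ²) = 20.8/√0.463 = 30.6 rad/s.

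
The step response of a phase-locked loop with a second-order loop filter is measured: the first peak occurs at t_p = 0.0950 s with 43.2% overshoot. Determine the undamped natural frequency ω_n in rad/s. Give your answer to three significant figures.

ω_n ≈ 34.2 rad/s

The overshoot fixes ζ = −ln(OS)/√(π²+ln²(OS)) = 0.258.
t_p = π/ω_d ⇒ ω_d = 33.1 rad/s; then ω_n = ω_d/√(1−ζ²) = 34.2 rad/s.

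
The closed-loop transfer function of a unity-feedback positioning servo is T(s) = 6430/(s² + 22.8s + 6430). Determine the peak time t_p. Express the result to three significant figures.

t_p ≈ 0.0396 s

Matching coefficients with s² + 2ζω_n s + ω_n² gives ω_n² = 6430 ⇒ ω_n = 80.2 rad/s, and ζ = 22.8/(2ω_n) = 0.142.
The damped frequency ω_d = ω_n√(1−ζ²) = 79.4 rad/s. Then t_p = π/ω_d = 0.0396 s.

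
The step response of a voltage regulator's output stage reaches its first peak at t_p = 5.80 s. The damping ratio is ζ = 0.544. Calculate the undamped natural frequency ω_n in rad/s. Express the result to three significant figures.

ω_n ≈ 0.646 rad/s

Peak time t_p = π/ω_d, so ω_d = π/t_p = π/5.80 = 0.542 rad/s.
ω_n = ω_d/√(1−ζ²) = 0.542/√0.704 = 0.646 rad/s.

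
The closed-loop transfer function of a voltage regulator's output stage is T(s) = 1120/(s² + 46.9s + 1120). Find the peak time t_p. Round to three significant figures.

Matching coefficients with s² + 2ζω_n s + ω_n² gives ω_n² = 1120 ⇒ ω_n = 33.5 rad/s, and ζ = 46.9/(2ω_n) = 0.701.
ω_d = 33.5·√(1 − 0.701²) = 23.9 rad/s. Then t_p = π/ω_d = 0.132 s.

t_p ≈ 0.132 s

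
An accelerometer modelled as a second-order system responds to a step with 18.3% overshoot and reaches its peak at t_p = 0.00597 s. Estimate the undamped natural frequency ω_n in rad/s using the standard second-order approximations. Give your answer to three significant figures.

The overshoot fixes ζ = −ln(OS)/√(π²+ln²(OS)) = 0.476.
t_p = π/ω_d ⇒ ω_d = 526 rad/s; then ω_n = ω_d/√(1−ζ²) = 598 rad/s.

ω_n ≈ 598 rad/s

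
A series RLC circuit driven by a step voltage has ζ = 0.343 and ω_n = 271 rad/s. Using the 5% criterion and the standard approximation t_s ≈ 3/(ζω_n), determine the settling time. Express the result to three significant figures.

t_s ≈ 0.0323 s

t_s ≈ 3/(ζω_n) = 3/(0.343 × 271) = 0.0323 s.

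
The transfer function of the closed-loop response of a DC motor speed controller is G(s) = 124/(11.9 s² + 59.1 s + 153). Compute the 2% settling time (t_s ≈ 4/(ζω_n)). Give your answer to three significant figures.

t_s ≈ 1.61 s

Dividing through by 11.9: denominator becomes s² + 4.966 s + 12.86.
So ω_n = √12.86 = 3.59 rad/s and ζ = 4.966/(2·3.59) = 0.693.
t_s ≈ 4/(ζω_n) = 1.61 s.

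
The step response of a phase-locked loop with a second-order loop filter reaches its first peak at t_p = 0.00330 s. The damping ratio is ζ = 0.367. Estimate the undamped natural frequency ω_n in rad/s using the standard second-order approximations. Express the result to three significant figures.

ω_n ≈ 1020 rad/s

Peak time t_p = π/ω_d, so ω_d = π/t_p = π/0.00330 = 952 rad/s.
ω_n = ω_d/√(1−ζ²) = 952/√0.865 = 1020 rad/s.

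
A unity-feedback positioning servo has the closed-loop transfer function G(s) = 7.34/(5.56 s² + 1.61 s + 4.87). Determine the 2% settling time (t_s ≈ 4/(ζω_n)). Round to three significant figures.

Dividing through by 5.56: denominator becomes s² + 0.2896 s + 0.8759.
So ω_n = √0.8759 = 0.936 rad/s and ζ = 0.2896/(2·0.936) = 0.155.
t_s ≈ 4/(ζω_n) = 27.6 s.

t_s ≈ 27.6 s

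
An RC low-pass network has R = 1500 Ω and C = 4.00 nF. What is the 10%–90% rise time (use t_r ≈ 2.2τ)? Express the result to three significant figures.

t_r ≈ 0.0000132 s

τ = RC = 1500 × 4.00 nF = 0.00000600 s.
t_r ≈ 2.2τ = 0.0000132 s.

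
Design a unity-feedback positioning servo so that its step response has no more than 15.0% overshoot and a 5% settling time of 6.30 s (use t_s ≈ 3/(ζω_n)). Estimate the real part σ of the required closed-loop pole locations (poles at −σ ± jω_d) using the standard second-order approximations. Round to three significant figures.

The settling-time spec alone fixes σ = ζω_n = 3/t_s = 3/6.30 = 0.476.
(Overshoot then fixes ζ = 0.517 and hence ω_d = σ·√(1−ζ²)/ζ = 0.789 rad/s.)

σ ≈ 0.476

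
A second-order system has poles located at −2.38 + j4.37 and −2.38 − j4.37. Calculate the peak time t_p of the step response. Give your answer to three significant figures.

t_p = π/ω_d with ω_d = 4.37 (the imaginary part), so t_p = 0.719 s.

t_p ≈ 0.719 s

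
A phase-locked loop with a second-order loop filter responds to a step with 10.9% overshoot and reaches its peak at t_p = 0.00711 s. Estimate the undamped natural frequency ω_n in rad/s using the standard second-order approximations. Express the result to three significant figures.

The overshoot fixes ζ = −ln(OS)/√(π²+ln²(OS)) = 0.576.
From t_p = π/ω_d, ω_d = π/0.00711 = 442 rad/s, so ω_n = ω_d/√(1−ζ²) = 541 rad/s.

ω_n ≈ 541 rad/s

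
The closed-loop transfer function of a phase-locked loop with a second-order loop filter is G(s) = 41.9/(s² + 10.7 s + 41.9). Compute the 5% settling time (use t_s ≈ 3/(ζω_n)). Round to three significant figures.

ω_n = √41.9 = 6.47 rad/s; ζ = 10.7/(2·6.47) = 0.827.
t_s ≈ 3/(ζω_n) = 3/(0.827·6.47) = 0.561 s.

t_s ≈ 0.561 s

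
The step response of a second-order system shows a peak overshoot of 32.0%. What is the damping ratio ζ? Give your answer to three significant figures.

ζ = −ln(OS)/√(π² + (ln OS)²). With OS = 0.320, ln OS = −1.139 and ζ = 1.139/3.342 = 0.341.

ζ ≈ 0.341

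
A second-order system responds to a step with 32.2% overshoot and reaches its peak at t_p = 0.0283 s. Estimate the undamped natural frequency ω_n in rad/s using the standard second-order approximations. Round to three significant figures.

ω_n ≈ 118 rad/s

The overshoot fixes ζ = −ln(OS)/√(π²+ln²(OS)) = 0.339.
t_p = π/ω_d ⇒ ω_d = 111 rad/s; then ω_n = ω_d/√(1−ζ²) = 118 rad/s.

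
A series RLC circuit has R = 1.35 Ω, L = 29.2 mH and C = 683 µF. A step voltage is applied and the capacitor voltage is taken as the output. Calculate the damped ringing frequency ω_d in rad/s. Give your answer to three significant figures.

ω_d ≈ 223 rad/s

For a series RLC circuit (capacitor voltage as output), ω_n = 1/√(LC) = 1/√(29.2 mH · 683 µF) = 224 rad/s.
ζ = (R/2)·√(C/L) = (1.35/2)·√(683 µF/29.2 mH) = 0.103.
The damped frequency ω_d = ω_n√(1−ζ²) = 223 rad/s.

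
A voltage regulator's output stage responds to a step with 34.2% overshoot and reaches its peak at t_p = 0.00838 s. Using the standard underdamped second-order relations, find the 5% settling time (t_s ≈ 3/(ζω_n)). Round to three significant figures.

From the overshoot, ζ = −ln(OS)/√(π²+ln²(OS)) = 0.323.
From t_p = π/ω_d, ω_d = π/0.00838 = 375 rad/s, so ω_n = ω_d/√(1−ζ²) = 396 rad/s.
t_s ≈ 3/(ζω_n) = 3/(0.323·396) = 0.0234 s.

t_s ≈ 0.0234 s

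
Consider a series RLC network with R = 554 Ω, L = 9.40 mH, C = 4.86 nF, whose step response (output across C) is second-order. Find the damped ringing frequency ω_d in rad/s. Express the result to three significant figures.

For a series RLC circuit (capacitor voltage as output), ω_n = 1/√(LC) = 1/√(9.40 mH · 4.86 nF) = 148000 rad/s.
ζ = (R/2)·√(C/L) = (554/2)·√(4.86 nF/9.40 mH) = 0.199.
The damped frequency ω_d = ω_n√(1−ζ²) = 145000 rad/s.

ω_d ≈ 145000 rad/s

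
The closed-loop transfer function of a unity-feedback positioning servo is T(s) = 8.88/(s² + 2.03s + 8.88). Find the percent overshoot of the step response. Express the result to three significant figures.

ω_n = √8.88 = 2.98 rad/s; ζ = 2.03/(2·2.98) = 0.341.
%OS = 100 e^{−πζ/√(1−ζ²)} with ζ = 0.341 gives 32.0%.

%OS ≈ 32.0%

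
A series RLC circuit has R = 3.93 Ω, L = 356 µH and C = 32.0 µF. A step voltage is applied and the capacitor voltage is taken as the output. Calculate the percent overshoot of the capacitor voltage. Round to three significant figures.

For a series RLC circuit (capacitor voltage as output), ω_n = 1/√(LC) = 1/√(356 µH · 32.0 µF) = 9370 rad/s.
ζ = (R/2)·√(C/L) = (3.93/2)·√(32.0 µF/356 µH) = 0.589.
Overshoot: exp(−π·0.589/√(1−0.589²)) = 0.101, i.e. 10.1%.

%OS ≈ 10.1%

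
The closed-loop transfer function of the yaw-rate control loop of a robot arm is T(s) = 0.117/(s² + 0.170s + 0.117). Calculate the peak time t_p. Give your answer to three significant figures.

Comparing the denominator to s² + 2ζω_n s + ω_n²: ω_n = √0.117 = 0.342 rad/s, and 2ζω_n = 0.170 so ζ = 0.170/(2·0.342) = 0.248.
ω_d = 0.342·√(1 − 0.248²) = 0.331 rad/s. Then t_p = π/ω_d = 9.48 s.

t_p ≈ 9.48 s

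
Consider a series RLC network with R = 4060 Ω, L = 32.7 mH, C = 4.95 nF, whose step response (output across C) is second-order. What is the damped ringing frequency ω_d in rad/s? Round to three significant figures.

For a series RLC circuit (capacitor voltage as output), ω_n = 1/√(LC) = 1/√(32.7 mH · 4.95 nF) = 78600 rad/s.
ζ = (R/2)·√(C/L) = (4060/2)·√(4.95 nF/32.7 mH) = 0.790.
ω_d = 78600·√(1 − 0.790²) = 48200 rad/s.

ω_d ≈ 48200 rad/s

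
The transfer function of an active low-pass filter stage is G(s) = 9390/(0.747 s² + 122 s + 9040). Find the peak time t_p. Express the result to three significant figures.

Dividing through by 0.747: denominator becomes s² + 163.3 s + 12100.
So ω_n = √12100 = 110 rad/s and ζ = 163.3/(2·110) = 0.742.
The damped frequency ω_d = ω_n√(1−ζ²) = 73.7 rad/s. t_p = π/ω_d = 0.0426 s.

t_p ≈ 0.0426 s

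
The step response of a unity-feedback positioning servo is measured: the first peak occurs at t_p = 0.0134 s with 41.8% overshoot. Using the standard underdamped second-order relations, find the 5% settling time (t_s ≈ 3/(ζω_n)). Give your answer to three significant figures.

t_s ≈ 0.0461 s

The overshoot fixes ζ = −ln(OS)/√(π²+ln²(OS)) = 0.268.
t_p = π/ω_d ⇒ ω_d = 234 rad/s; then ω_n = ω_d/√(1−ζ²) = 243 rad/s.
t_s ≈ 3/(ζω_n) = 3/(0.268·243) = 0.0461 s.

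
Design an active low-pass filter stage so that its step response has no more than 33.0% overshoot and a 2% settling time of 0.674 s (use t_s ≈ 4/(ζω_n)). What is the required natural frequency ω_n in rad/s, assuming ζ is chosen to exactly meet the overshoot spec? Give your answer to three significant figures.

ζ = −ln(OS)/√(π² + (ln OS)²). With OS = 0.330, ln OS = −1.109 and ζ = 1.109/3.331 = 0.333.
Then ω_n = 4/(ζ t_s) = 4/(0.333 × 0.674) = 17.8 rad/s.

ω_n ≈ 17.8 rad/s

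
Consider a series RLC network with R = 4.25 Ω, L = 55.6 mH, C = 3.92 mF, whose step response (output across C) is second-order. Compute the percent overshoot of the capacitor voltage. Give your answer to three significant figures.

%OS ≈ 11.7%

For a series RLC circuit (capacitor voltage as output), ω_n = 1/√(LC) = 1/√(55.6 mH · 3.92 mF) = 67.7 rad/s.
ζ = (R/2)·√(C/L) = (4.25/2)·√(3.92 mF/55.6 mH) = 0.564.
Overshoot: exp(−π·0.564/√(1−0.564²)) = 0.117, i.e. 11.7%.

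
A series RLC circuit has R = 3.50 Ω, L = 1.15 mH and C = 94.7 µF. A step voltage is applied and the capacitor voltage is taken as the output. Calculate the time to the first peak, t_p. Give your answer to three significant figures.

t_p ≈ 0.00120 s

For a series RLC circuit (capacitor voltage as output), ω_n = 1/√(LC) = 1/√(1.15 mH · 94.7 µF) = 3030 rad/s.
ζ = (R/2)·√(C/L) = (3.50/2)·√(94.7 µF/1.15 mH) = 0.502.
ω_d = 3030·√(1 − 0.502²) = 2620 rad/s. t_p = π/ω_d = 0.00120 s.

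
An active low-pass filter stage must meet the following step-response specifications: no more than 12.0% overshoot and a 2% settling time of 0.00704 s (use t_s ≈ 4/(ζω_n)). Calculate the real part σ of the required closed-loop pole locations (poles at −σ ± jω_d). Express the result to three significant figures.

The settling-time spec alone fixes σ = ζω_n = 4/t_s = 4/0.00704 = 568.
(Overshoot then fixes ζ = 0.559 and hence ω_d = σ·√(1−ζ²)/ζ = 842 rad/s.)

σ ≈ 568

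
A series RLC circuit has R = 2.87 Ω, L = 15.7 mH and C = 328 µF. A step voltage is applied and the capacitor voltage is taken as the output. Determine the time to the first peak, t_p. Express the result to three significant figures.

For a series RLC circuit (capacitor voltage as output), ω_n = 1/√(LC) = 1/√(15.7 mH · 328 µF) = 441 rad/s.
ζ = (R/2)·√(C/L) = (2.87/2)·√(328 µF/15.7 mH) = 0.207.
ω_d = 441·√(1 − 0.207²) = 431 rad/s. t_p = π/ω_d = 0.00729 s.

t_p ≈ 0.00729 s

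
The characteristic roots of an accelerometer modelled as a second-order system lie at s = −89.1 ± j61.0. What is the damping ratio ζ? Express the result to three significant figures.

|pole| = ω_n = √(89.1² + 61.0²) = 108 rad/s; ζ = cos θ = σ/ω_n = 0.825.

ζ ≈ 0.825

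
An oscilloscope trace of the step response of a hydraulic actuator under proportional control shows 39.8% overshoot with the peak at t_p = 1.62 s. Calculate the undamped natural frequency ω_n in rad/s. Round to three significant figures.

The overshoot fixes ζ = −ln(OS)/√(π²+ln²(OS)) = 0.281.
t_p = π/ω_d ⇒ ω_d = 1.94 rad/s; then ω_n = ω_d/√(1−ζ²) = 2.02 rad/s.

ω_n ≈ 2.02 rad/s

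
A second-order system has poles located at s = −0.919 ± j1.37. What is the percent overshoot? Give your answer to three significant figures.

%OS ≈ 12.2%

With σ = 0.919, ω_d = 1.37: ω_n = √(σ²+ω_d²) = 1.65 rad/s, ζ = σ/ω_n = 0.557.
Overshoot: exp(−π·0.557/√(1−0.557²)) = 0.122, i.e. 12.2%.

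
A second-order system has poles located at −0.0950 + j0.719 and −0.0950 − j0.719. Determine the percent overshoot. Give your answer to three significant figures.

%OS ≈ 66.0%

The poles are at −σ ± jω_d with σ = 0.0950 and ω_d = 0.719, so ω_n = √(σ²+ω_d²) = 0.725 rad/s and ζ = σ/ω_n = 0.131.
%OS = 100·exp(−πζ/√(1−ζ²)) = 66.0%.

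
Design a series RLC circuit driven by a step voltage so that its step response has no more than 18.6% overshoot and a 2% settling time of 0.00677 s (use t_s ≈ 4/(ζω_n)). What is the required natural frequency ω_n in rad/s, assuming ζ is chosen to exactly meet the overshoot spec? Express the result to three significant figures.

ω_n ≈ 1250 rad/s

From %OS = 100·exp(−πζ/√(1−ζ²)), invert to get ζ = −ln(OS)/√(π² + ln²(OS)) with OS = 0.186.
−ln 0.186 = 1.682, so ζ = 1.682/√(π² + 2.829) = 0.472.
Then ω_n = 4/(ζ t_s) = 4/(0.472 × 0.00677) = 1250 rad/s.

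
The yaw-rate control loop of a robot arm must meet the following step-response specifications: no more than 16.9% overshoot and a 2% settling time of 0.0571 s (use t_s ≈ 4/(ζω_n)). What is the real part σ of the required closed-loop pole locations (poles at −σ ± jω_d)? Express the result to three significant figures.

The settling-time spec alone fixes σ = ζω_n = 4/t_s = 4/0.0571 = 70.1.
(Overshoot then fixes ζ = 0.493 and hence ω_d = σ·√(1−ζ²)/ζ = 124 rad/s.)

σ ≈ 70.1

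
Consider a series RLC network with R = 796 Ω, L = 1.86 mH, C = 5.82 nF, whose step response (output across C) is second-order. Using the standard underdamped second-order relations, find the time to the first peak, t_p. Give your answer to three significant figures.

For a series RLC circuit (capacitor voltage as output), ω_n = 1/√(LC) = 1/√(1.86 mH · 5.82 nF) = 304000 rad/s.
ζ = (R/2)·√(C/L) = (796/2)·√(5.82 nF/1.86 mH) = 0.704.
The damped frequency ω_d = ω_n√(1−ζ²) = 216000 rad/s. t_p = π/ω_d = 0.0000146 s.

t_p ≈ 0.0000146 s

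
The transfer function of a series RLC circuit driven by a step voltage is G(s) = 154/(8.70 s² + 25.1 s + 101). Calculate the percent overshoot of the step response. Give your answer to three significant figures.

Dividing through by 8.70: denominator becomes s² + 2.885 s + 11.61.
So ω_n = √11.61 = 3.41 rad/s and ζ = 2.885/(2·3.41) = 0.423.
%OS = 100 e^{−πζ/√(1−ζ²)} with ζ = 0.423 gives 23.0%.

%OS ≈ 23.0%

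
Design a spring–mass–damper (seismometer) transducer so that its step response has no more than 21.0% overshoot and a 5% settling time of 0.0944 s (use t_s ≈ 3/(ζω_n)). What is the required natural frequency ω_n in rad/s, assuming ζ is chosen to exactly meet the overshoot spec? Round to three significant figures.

ω_n ≈ 71.4 rad/s

From %OS = 100·exp(−πζ/√(1−ζ²)), invert to get ζ = −ln(OS)/√(π² + ln²(OS)) with OS = 0.210.
−ln 0.210 = 1.561, so ζ = 1.561/√(π² + 2.436) = 0.445.
From t_s ≈ 3/(ζω_n): ω_n = 3/(ζ·t_s) = 3/(0.445·0.0944) = 71.4 rad/s.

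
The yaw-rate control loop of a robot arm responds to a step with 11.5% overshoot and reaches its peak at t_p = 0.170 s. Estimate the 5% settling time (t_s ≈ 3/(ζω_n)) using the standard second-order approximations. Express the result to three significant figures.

From the overshoot, ζ = −ln(OS)/√(π²+ln²(OS)) = 0.567.
t_p = π/ω_d ⇒ ω_d = 18.5 rad/s; then ω_n = ω_d/√(1−ζ²) = 22.4 rad/s.
t_s ≈ 3/(ζω_n) = 3/(0.567·22.4) = 0.236 s.

t_s ≈ 0.236 s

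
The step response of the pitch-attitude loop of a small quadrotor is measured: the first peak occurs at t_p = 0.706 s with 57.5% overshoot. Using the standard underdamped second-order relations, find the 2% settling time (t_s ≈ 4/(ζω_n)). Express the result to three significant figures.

From the overshoot, ζ = −ln(OS)/√(π²+ln²(OS)) = 0.173.
From t_p = π/ω_d, ω_d = π/0.706 = 4.45 rad/s, so ω_n = ω_d/√(1−ζ²) = 4.52 rad/s.
t_s ≈ 4/(ζω_n) = 4/(0.173·4.52) = 5.10 s.

t_s ≈ 5.10 s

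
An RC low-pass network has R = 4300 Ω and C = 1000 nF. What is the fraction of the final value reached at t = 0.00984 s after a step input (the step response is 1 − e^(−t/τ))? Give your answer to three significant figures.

τ = RC = 4300 × 1000 nF = 0.00430 s.
y(t)/y_∞ = 1 − e^(−t/τ) = 1 − e^(−0.00984/0.00430) = 1 − e^(−2.29) = 0.899.

y/y_∞ ≈ 0.899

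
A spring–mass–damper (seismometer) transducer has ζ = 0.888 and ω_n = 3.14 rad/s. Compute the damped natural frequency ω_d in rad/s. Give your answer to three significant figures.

ω_d ≈ 1.44 rad/s

ω_d = ω_n√(1−ζ²) = 3.14·√0.211 = 1.44 rad/s.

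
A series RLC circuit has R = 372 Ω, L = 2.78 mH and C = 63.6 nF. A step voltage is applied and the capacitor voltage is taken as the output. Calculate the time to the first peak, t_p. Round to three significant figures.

t_p ≈ 0.0000915 s

For a series RLC circuit (capacitor voltage as output), ω_n = 1/√(LC) = 1/√(2.78 mH · 63.6 nF) = 75200 rad/s.
ζ = (R/2)·√(C/L) = (372/2)·√(63.6 nF/2.78 mH) = 0.890.
ω_d = 75200·√(1 − 0.890²) = 34300 rad/s. t_p = π/ω_d = 0.0000915 s.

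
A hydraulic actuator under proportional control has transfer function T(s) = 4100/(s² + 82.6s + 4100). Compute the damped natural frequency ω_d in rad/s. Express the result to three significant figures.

Comparing the denominator to s² + 2ζω_n s + ω_n²: ω_n = √4100 = 64.0 rad/s, and 2ζω_n = 82.6 so ζ = 82.6/(2·64.0) = 0.645.
ω_d = 64.0·√(1 − 0.645²) = 48.9 rad/s.

ω_d ≈ 48.9 rad/s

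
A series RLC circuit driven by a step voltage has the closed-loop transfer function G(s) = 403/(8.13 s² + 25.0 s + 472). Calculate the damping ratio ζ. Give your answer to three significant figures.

Dividing through by 8.13: denominator becomes s² + 3.075 s + 58.06.
So ω_n = √58.06 = 7.62 rad/s and ζ = 3.075/(2·7.62) = 0.202.

ζ ≈ 0.202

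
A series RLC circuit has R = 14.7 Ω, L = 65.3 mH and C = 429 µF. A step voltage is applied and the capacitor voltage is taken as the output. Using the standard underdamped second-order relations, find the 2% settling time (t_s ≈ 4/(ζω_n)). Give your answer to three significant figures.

t_s ≈ 0.0355 s

For a series RLC circuit (capacitor voltage as output), ω_n = 1/√(LC) = 1/√(65.3 mH · 429 µF) = 189 rad/s.
ζ = (R/2)·√(C/L) = (14.7/2)·√(429 µF/65.3 mH) = 0.596.
t_s ≈ 4/(ζω_n) = 0.0355 s.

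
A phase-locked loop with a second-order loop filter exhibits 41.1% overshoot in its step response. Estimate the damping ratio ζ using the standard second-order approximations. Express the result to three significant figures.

ζ = −ln(OS)/√(π² + (ln OS)²). With OS = 0.411, ln OS = −0.8892 and ζ = 0.8892/3.265 = 0.272.

ζ ≈ 0.272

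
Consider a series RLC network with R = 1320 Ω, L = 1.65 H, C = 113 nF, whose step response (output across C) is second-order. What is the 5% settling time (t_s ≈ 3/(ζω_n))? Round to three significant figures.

For a series RLC circuit (capacitor voltage as output), ω_n = 1/√(LC) = 1/√(1.65 H · 113 nF) = 2320 rad/s.
ζ = (R/2)·√(C/L) = (1320/2)·√(113 nF/1.65 H) = 0.173.
t_s ≈ 3/(ζω_n) = 0.00750 s.

t_s ≈ 0.00750 s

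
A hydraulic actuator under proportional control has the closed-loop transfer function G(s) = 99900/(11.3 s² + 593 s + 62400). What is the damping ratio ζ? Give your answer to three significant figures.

Dividing through by 11.3: denominator becomes s² + 52.48 s + 5522.
So ω_n = √5522 = 74.3 rad/s and ζ = 52.48/(2·74.3) = 0.353.

ζ ≈ 0.353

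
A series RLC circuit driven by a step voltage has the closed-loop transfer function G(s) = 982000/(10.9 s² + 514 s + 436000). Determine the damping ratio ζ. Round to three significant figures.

Dividing through by 10.9: denominator becomes s² + 47.16 s + 40000.
So ω_n = √40000 = 200 rad/s and ζ = 47.16/(2·200) = 0.118.

ζ ≈ 0.118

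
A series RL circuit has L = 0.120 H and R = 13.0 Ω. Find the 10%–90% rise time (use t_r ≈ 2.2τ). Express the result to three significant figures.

τ = L/R = 0.120/13.0 = 0.00923 s.
t_r ≈ 2.2τ = 0.0203 s.

t_r ≈ 0.0203 s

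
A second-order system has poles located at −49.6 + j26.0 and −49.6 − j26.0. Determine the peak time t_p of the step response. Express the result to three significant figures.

t_p ≈ 0.121 s

t_p = π/ω_d with ω_d = 26.0 (the imaginary part), so t_p = 0.121 s.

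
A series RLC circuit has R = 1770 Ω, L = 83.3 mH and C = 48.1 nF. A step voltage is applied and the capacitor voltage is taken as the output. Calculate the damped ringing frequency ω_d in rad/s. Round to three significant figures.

ω_d ≈ 11700 rad/s

For a series RLC circuit (capacitor voltage as output), ω_n = 1/√(LC) = 1/√(83.3 mH · 48.1 nF) = 15800 rad/s.
ζ = (R/2)·√(C/L) = (1770/2)·√(48.1 nF/83.3 mH) = 0.673.
ω_d = ω_n√(1−ζ²) = 11700 rad/s.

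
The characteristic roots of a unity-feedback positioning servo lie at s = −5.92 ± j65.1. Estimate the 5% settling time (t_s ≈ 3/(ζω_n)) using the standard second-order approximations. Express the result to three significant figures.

t_s ≈ 0.507 s

For poles at −σ ± jω_d, ζω_n = σ = 5.92, so t_s ≈ 3/σ = 0.507 s.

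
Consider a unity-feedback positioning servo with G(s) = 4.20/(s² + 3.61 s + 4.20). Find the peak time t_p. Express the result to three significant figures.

ω_n = √4.20 = 2.05 rad/s; ζ = 3.61/(2·2.05) = 0.881.
The damped frequency ω_d = ω_n√(1−ζ²) = 0.971 rad/s. Then t_p = π/ω_d = 3.24 s.

t_p ≈ 3.24 s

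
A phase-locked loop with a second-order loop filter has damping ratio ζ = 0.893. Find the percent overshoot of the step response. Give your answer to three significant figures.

%OS ≈ 0.196%

For an underdamped second-order system, %OS = 100·exp(−πζ/√(1−ζ²)).
πζ/√(1−ζ²) = π·0.893/√(1−0.797) = 6.234, so %OS = 100·e^(−6.234) = 0.196%.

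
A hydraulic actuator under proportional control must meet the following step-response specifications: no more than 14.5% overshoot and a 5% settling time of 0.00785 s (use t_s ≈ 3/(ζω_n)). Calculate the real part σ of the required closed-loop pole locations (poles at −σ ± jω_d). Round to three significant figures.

The settling-time spec alone fixes σ = ζω_n = 3/t_s = 3/0.00785 = 382.
(Overshoot then fixes ζ = 0.524 and hence ω_d = σ·√(1−ζ²)/ζ = 622 rad/s.)

σ ≈ 382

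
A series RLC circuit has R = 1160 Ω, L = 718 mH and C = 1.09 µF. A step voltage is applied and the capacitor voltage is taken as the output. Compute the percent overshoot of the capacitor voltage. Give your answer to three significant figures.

For a series RLC circuit (capacitor voltage as output), ω_n = 1/√(LC) = 1/√(718 mH · 1.09 µF) = 1130 rad/s.
ζ = (R/2)·√(C/L) = (1160/2)·√(1.09 µF/718 mH) = 0.715.
Overshoot: exp(−π·0.715/√(1−0.715²)) = 0.0404, i.e. 4.04%.

%OS ≈ 4.04%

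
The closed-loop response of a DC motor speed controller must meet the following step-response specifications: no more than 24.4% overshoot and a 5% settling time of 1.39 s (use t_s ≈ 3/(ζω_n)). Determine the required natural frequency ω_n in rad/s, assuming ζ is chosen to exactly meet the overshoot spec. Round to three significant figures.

Inverting the overshoot relation: ζ = |ln 0.244|/√(π² + ln²0.244) = 0.410.
Then ω_n = 3/(ζ t_s) = 3/(0.410 × 1.39) = 5.27 rad/s.

ω_n ≈ 5.27 rad/s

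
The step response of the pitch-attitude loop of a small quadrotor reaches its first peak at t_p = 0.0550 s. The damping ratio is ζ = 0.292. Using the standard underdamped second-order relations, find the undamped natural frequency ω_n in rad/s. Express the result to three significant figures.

Peak time t_p = π/ω_d, so ω_d = π/t_p = π/0.0550 = 57.1 rad/s.
ω_n = ω_d/√(1−ζ²) = 57.1/√0.915 = 59.7 rad/s.

ω_n ≈ 59.7 rad/s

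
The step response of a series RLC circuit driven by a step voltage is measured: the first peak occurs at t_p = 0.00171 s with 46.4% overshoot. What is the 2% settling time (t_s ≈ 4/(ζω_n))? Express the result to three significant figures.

The overshoot fixes ζ = −ln(OS)/√(π²+ln²(OS)) = 0.237.
From t_p = π/ω_d, ω_d = π/0.00171 = 1840 rad/s, so ω_n = ω_d/√(1−ζ²) = 1890 rad/s.
t_s ≈ 4/(ζω_n) = 4/(0.237·1890) = 0.00891 s.

t_s ≈ 0.00891 s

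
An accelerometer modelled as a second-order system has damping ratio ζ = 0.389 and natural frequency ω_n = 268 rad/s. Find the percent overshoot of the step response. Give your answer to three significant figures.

%OS ≈ 26.5%

For an underdamped second-order system, %OS = 100·exp(−πζ/√(1−ζ²)).
πζ/√(1−ζ²) = π·0.389/√(1−0.151) = 1.327, so %OS = 100·e^(−1.327) = 26.5%.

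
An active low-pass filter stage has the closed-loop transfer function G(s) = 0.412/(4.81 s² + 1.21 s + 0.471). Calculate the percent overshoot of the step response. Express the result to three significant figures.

Dividing through by 4.81: denominator becomes s² + 0.2516 s + 0.09792.
So ω_n = √0.09792 = 0.313 rad/s and ζ = 0.2516/(2·0.313) = 0.402.
%OS = 100 e^{−πζ/√(1−ζ²)} with ζ = 0.402 gives 25.2%.

%OS ≈ 25.2%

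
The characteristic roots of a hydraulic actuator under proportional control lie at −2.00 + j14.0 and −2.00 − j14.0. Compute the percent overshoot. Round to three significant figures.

|pole| = ω_n = √(2.00² + 14.0²) = 14.1 rad/s; ζ = cos θ = σ/ω_n = 0.141.
%OS = 100 e^{−πζ/√(1−ζ²)} with ζ = 0.141 gives 63.8%.

%OS ≈ 63.8%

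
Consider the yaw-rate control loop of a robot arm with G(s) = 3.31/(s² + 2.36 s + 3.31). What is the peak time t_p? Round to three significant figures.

t_p ≈ 2.27 s

ω_n = √3.31 = 1.82 rad/s; ζ = 2.36/(2·1.82) = 0.649.
ω_d = ω_n√(1−ζ²) = 1.38 rad/s. Then t_p = π/ω_d = 2.27 s.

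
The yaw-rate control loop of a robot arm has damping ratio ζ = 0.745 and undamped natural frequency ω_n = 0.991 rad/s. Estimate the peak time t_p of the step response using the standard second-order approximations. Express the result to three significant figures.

The damped frequency is ω_d = ω_n√(1−ζ²) = 0.991·√(1−0.555) = 0.661 rad/s.
Peak time t_p = π/ω_d = π/0.661 = 4.75 s.

t_p ≈ 4.75 s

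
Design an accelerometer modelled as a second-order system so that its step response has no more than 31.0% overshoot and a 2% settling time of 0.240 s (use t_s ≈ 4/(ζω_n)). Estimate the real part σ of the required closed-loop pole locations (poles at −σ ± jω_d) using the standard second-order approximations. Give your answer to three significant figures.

σ ≈ 16.7

The settling-time spec alone fixes σ = ζω_n = 4/t_s = 4/0.240 = 16.7.
(Overshoot then fixes ζ = 0.349 and hence ω_d = σ·√(1−ζ²)/ζ = 44.7 rad/s.)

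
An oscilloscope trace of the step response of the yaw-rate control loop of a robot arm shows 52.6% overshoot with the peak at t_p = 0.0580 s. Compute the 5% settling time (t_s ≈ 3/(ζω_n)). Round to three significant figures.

The overshoot fixes ζ = −ln(OS)/√(π²+ln²(OS)) = 0.200.
From t_p = π/ω_d, ω_d = π/0.0580 = 54.2 rad/s, so ω_n = ω_d/√(1−ζ²) = 55.3 rad/s.
t_s ≈ 3/(ζω_n) = 3/(0.200·55.3) = 0.271 s.

t_s ≈ 0.271 s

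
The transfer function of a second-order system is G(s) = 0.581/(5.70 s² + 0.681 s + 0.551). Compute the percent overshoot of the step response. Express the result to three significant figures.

%OS ≈ 54.1%

Dividing through by 5.70: denominator becomes s² + 0.1195 s + 0.09667.
So ω_n = √0.09667 = 0.311 rad/s and ζ = 0.1195/(2·0.311) = 0.192.
Overshoot: exp(−π·0.192/√(1−0.192²)) = 0.541, i.e. 54.1%.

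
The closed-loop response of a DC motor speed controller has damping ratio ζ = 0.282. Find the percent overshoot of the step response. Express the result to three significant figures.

For an underdamped second-order system, %OS = 100·exp(−πζ/√(1−ζ²)).
πζ/√(1−ζ²) = π·0.282/√(1−0.0795) = 0.9234, so %OS = 100·e^(−0.9234) = 39.7%.

%OS ≈ 39.7%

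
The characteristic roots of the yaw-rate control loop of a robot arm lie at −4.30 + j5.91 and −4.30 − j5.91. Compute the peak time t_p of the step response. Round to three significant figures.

t_p = π/ω_d with ω_d = 5.91 (the imaginary part), so t_p = 0.532 s.

t_p ≈ 0.532 s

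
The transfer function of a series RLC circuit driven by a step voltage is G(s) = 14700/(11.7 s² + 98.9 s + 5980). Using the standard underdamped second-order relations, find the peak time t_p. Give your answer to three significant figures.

t_p ≈ 0.141 s

Dividing through by 11.7: denominator becomes s² + 8.453 s + 511.1.
So ω_n = √511.1 = 22.6 rad/s and ζ = 8.453/(2·22.6) = 0.187.
ω_d = 22.6·√(1 − 0.187²) = 22.2 rad/s. t_p = π/ω_d = 0.141 s.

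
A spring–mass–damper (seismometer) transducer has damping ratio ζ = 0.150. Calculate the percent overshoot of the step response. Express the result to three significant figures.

%OS ≈ 62.1%

For an underdamped second-order system, %OS = 100·exp(−πζ/√(1−ζ²)).
πζ/√(1−ζ²) = π·0.150/√(1−0.0225) = 0.4766, so %OS = 100·e^(−0.4766) = 62.1%.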